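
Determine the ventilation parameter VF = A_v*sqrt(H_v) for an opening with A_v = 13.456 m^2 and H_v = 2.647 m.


sqrt(H_v) = 1.6270
VF = 13.456 * 1.6270 = 21.892 m^(5/2)

21.892 m^(5/2)


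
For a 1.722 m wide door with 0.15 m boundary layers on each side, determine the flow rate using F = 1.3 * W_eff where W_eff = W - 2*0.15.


W_eff = 1.722 - 0.30 = 1.422 m
F = 1.3 * 1.422 = 1.8486 persons/s

1.8486 persons/s


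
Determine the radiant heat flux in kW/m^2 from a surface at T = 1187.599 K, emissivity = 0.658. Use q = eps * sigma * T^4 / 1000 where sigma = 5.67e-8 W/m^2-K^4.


T^4 = 1.9892e+12
q = 0.658 * 5.67e-8 * 1.9892e+12 / 1000 = 74.214 kW/m^2

74.214 kW/m^2


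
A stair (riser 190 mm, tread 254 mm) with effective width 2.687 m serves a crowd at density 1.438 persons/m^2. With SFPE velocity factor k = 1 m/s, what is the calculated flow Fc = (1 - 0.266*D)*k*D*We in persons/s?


1 - 0.266*D = 1 - 0.266*1.438 = 0.61749
Fs = 0.61749 * 1 * 1.438 = 0.88795 persons/(s*m)
Fc = 0.88795 * 2.687 = 2.3859 persons/s

2.3859 persons/s


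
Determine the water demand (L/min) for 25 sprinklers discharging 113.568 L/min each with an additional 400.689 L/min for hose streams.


Sprinkler demand = 25 * 113.568 = 2839.2 L/min
Total = 2839.2 + 400.689 = 3239.889 L/min

3239.889 L/min


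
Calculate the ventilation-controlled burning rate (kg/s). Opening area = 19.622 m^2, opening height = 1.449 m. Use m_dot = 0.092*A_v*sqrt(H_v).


sqrt(H_v) = 1.2037
m_dot = 0.092 * 19.622 * 1.2037 = 2.1730 kg/s

2.1730 kg/s


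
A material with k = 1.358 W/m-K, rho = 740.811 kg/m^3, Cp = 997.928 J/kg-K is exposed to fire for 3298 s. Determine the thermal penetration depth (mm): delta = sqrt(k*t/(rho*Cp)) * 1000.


alpha = 1.358 / (740.811 * 997.928) = 1.8369e-06 m^2/s
alpha * t = 0.0060582
delta = sqrt(0.0060582) * 1000 = 77.834 mm

77.834 mm


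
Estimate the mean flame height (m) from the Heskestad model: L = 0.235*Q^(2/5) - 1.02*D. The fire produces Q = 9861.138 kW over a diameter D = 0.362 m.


Q^(2/5) = 39.589
0.235 * Q^(2/5) = 9.3033
1.02 * D = 0.36924
L = 8.9341 m

8.9341 m


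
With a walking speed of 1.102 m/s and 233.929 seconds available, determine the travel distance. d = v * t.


d = 1.102 * 233.929 = 257.79 m

257.79 m


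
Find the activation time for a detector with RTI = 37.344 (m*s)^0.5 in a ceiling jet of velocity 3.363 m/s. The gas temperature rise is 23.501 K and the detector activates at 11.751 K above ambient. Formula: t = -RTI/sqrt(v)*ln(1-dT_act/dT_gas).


dT_act/dT_gas = 0.50002
ln(1 - 0.50002) = -0.69319
t = -37.344 / sqrt(3.363) * -0.69319 = 14.116 s

14.116 s


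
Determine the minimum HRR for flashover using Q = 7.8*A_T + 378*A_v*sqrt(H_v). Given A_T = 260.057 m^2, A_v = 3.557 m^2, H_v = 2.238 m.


7.8*A_T = 2028.4
sqrt(H_v) = 1.4960
378*A_v*sqrt(H_v) = 2011.4
Q = 2028.4 + 2011.4 = 4039.9 kW

4039.9 kW


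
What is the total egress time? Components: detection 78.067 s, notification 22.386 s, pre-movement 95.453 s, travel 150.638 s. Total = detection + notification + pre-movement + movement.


Total = 78.067 + 22.386 + 95.453 + 150.638 = 346.544 s

346.544 s


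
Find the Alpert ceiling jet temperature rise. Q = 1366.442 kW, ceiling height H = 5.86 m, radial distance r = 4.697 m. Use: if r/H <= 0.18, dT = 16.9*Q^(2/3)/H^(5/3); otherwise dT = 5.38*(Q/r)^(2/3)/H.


r/H = 4.697 / 5.86 = 0.80154
r/H > 0.18, so dT = 5.38*(Q/r)^(2/3)/H
Q/r = 290.92
(Q/r)^(2/3) = 43.905
dT = 5.38 * 43.905 / 5.86 = 40.309 K

40.309 K


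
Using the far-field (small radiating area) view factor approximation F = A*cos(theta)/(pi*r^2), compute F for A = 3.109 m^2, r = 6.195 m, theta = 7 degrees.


cos(7 deg) = 0.99255
pi*r^2 = 120.57
F = 3.109 * 0.99255 / 120.57 = 0.025594

0.025594


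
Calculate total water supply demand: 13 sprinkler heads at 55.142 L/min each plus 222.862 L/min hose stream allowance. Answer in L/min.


Sprinkler demand = 13 * 55.142 = 716.846 L/min
Total = 716.846 + 222.862 = 939.708 L/min

939.708 L/min


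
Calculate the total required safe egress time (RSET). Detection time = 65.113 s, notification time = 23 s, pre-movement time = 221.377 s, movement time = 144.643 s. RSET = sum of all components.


Total = 65.113 + 23 + 221.377 + 144.643 = 454.133 s

454.133 s


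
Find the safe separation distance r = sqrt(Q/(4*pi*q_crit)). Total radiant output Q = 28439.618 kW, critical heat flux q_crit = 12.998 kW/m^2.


4*pi*q_crit = 163.34
Q/(4*pi*q_crit) = 174.12
r = sqrt(174.12) = 13.195 m

13.195 m


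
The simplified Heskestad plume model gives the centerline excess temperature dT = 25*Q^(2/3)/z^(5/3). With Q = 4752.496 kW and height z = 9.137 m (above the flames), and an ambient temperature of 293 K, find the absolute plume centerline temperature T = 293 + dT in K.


Q^(2/3) = 282.67
z^(5/3) = 39.934
dT = 25 * 282.67 / 39.934 = 176.96 K
T = 293 + 176.96 = 469.96 K

469.96 K


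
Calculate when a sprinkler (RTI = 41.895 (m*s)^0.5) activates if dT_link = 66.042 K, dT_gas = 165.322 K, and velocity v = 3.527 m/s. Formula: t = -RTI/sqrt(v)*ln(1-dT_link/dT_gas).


dT_link/dT_gas = 0.39947
ln(1 - 0.39947) = -0.50995
t = -41.895 / sqrt(3.527) * -0.50995 = 11.376 s

11.376 s


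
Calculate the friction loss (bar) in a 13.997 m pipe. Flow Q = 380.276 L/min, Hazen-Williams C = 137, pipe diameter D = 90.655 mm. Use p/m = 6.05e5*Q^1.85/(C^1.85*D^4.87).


Q^1.85 = 59318
C^1.85 = 8972.9
D^4.87 = 3.4080e+09
p/m = 0.0011736 bar/m
p_total = 0.0011736 * 13.997 = 0.016426 bar

0.016426 bar


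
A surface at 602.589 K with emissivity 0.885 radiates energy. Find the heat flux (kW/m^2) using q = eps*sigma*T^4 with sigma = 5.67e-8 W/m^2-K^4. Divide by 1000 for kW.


T^4 = 1.3185e+11
q = 0.885 * 5.67e-8 * 1.3185e+11 / 1000 = 6.6162 kW/m^2

6.6162 kW/m^2


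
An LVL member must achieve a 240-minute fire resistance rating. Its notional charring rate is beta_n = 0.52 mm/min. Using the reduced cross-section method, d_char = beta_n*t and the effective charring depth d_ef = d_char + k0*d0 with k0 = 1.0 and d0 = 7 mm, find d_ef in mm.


d_char = 0.52 * 240 = 124.8 mm
d_ef = 124.8 + 1.0*7 = 131.8 mm

131.8 mm


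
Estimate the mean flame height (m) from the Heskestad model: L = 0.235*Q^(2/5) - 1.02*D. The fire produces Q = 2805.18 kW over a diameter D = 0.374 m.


Q^(2/5) = 23.943
0.235 * Q^(2/5) = 5.6267
1.02 * D = 0.38148
L = 5.2452 m

5.2452 m


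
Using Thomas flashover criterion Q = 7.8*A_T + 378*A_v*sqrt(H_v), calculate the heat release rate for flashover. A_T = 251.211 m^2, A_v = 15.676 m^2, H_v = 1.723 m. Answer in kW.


7.8*A_T = 1959.4
sqrt(H_v) = 1.3126
378*A_v*sqrt(H_v) = 7778.0
Q = 1959.4 + 7778.0 = 9737.5 kW

9737.5 kW


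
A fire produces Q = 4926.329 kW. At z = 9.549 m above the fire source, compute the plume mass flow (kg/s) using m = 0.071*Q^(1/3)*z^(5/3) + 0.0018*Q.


Q^(1/3) = 17.015
z^(5/3) = 42.980
First term = 0.071 * 17.015 * 42.980 = 51.923
Second term = 0.0018 * 4926.329 = 8.8674
m = 60.791 kg/s

60.791 kg/s


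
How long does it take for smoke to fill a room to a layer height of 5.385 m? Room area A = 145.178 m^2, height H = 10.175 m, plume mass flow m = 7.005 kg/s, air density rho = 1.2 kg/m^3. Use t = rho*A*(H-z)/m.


H - z = 4.79 m
t = 1.2 * 145.178 * 4.79 / 7.005 = 119.13 s

119.13 s


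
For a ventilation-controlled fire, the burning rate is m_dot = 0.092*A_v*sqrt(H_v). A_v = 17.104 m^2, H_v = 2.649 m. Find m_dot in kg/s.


sqrt(H_v) = 1.6276
m_dot = 0.092 * 17.104 * 1.6276 = 2.5611 kg/s

2.5611 kg/s


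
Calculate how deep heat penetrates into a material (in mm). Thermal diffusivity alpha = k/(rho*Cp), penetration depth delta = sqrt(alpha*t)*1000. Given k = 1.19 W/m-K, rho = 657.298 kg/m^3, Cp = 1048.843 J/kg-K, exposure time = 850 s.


alpha = 1.19 / (657.298 * 1048.843) = 1.7261e-06 m^2/s
alpha * t = 0.0014672
delta = sqrt(0.0014672) * 1000 = 38.304 mm

38.304 mm


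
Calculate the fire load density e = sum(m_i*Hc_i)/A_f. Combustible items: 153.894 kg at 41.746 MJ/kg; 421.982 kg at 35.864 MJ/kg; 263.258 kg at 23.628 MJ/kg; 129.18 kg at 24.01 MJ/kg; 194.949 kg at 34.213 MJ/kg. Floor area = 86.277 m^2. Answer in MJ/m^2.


Total energy = 153.894*41.746 + 421.982*35.864 + 263.258*23.628 + 129.18*24.01 + 194.949*34.213
= 6424.459 + 15133.96 + 6220.260 + 3101.612 + 6669.790
= 37550.08 MJ
e = 37550.08 / 86.277 = 435.23 MJ/m^2

435.23 MJ/m^2


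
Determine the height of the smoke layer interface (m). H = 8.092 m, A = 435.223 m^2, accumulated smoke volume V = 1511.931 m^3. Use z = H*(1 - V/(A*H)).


V/(A*H) = 0.42930
1 - 0.42930 = 0.57070
z = 8.092 * 0.57070 = 4.6181 m

4.6181 m


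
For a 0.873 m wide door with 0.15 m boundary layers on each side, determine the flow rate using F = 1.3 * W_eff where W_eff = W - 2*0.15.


W_eff = 0.873 - 0.30 = 0.573 m
F = 1.3 * 0.573 = 0.74490 persons/s

0.74490 persons/s


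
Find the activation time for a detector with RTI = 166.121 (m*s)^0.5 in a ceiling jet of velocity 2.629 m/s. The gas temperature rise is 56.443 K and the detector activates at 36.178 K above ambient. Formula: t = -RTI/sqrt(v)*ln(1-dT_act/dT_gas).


dT_act/dT_gas = 0.64097
ln(1 - 0.64097) = -1.0243
t = -166.121 / sqrt(2.629) * -1.0243 = 104.95 s

104.95 s


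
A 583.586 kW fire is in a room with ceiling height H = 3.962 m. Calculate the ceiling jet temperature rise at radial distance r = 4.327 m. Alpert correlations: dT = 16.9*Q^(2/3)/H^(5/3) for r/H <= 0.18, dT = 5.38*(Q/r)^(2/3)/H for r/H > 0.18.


r/H = 4.327 / 3.962 = 1.0921
r/H > 0.18, so dT = 5.38*(Q/r)^(2/3)/H
Q/r = 134.87
(Q/r)^(2/3) = 26.299
dT = 5.38 * 26.299 / 3.962 = 35.712 K

35.712 K


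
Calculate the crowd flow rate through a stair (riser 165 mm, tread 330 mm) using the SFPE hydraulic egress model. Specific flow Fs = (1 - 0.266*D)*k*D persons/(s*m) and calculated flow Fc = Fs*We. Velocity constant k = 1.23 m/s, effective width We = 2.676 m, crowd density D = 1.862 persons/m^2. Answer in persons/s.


1 - 0.266*D = 1 - 0.266*1.862 = 0.50471
Fs = 0.50471 * 1.23 * 1.862 = 1.1559 persons/(s*m)
Fc = 1.1559 * 2.676 = 3.0932 persons/s

3.0932 persons/s


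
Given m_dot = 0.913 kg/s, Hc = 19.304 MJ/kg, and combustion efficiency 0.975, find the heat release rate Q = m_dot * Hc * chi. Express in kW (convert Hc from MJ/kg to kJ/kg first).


Hc = 19.304 MJ/kg = 19.304 * 1000 kJ/kg = 19304 kJ/kg
Q = 0.913 kg/s * 19304 kJ/kg * 0.975 = 17184 kW

17184 kW


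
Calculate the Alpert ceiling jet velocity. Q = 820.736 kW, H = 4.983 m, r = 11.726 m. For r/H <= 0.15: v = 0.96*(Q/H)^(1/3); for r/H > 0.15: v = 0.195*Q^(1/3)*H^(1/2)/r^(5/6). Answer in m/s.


r/H = 11.726 / 4.983 = 2.3532
r/H > 0.15, so v = 0.195*Q^(1/3)*H^(1/2)/r^(5/6)
Q^(1/3) = 9.3627
H^(1/2) = 2.2323
r^(5/6) = 7.7796
v = 0.195 * 9.3627 * 2.2323 / 7.7796 = 0.52387 m/s

0.52387 m/s


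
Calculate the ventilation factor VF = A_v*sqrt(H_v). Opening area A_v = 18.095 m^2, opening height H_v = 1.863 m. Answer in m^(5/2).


sqrt(H_v) = 1.3649
VF = 18.095 * 1.3649 = 24.698 m^(5/2)

24.698 m^(5/2)


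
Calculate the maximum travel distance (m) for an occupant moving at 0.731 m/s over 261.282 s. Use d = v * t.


d = 0.731 * 261.282 = 191.00 m

191.00 m


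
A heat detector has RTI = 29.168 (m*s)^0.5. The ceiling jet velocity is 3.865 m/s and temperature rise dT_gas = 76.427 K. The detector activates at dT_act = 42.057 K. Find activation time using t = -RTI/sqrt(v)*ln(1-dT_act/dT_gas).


dT_act/dT_gas = 0.55029
ln(1 - 0.55029) = -0.79915
t = -29.168 / sqrt(3.865) * -0.79915 = 11.857 s

11.857 s


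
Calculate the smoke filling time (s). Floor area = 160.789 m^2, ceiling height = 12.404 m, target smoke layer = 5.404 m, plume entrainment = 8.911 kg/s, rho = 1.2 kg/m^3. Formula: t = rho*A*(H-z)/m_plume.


H - z = 7 m
t = 1.2 * 160.789 * 7 / 8.911 = 151.57 s

151.57 s


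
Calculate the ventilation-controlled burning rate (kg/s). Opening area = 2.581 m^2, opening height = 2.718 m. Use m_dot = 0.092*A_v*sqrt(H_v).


sqrt(H_v) = 1.6486
m_dot = 0.092 * 2.581 * 1.6486 = 0.39147 kg/s

0.39147 kg/s


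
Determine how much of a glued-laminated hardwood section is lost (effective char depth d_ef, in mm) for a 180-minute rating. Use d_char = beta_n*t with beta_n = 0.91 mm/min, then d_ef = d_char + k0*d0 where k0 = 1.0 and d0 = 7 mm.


d_char = 0.91 * 180 = 163.8 mm
d_ef = 163.8 + 1.0*7 = 170.8 mm

170.8 mm


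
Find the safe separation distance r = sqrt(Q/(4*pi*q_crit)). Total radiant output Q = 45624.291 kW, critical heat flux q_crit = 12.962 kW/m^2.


4*pi*q_crit = 162.89
Q/(4*pi*q_crit) = 280.10
r = sqrt(280.10) = 16.736 m

16.736 m


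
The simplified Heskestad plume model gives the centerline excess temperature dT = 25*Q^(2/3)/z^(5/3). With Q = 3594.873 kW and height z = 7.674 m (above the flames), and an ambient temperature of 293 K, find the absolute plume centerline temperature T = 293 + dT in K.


Q^(2/3) = 234.67
z^(5/3) = 29.856
dT = 25 * 234.67 / 29.856 = 196.50 K
T = 293 + 196.50 = 489.50 K

489.50 K


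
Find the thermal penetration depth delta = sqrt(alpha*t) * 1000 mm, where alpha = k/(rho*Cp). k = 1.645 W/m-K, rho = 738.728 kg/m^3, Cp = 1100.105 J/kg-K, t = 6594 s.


alpha = 1.645 / (738.728 * 1100.105) = 2.0242e-06 m^2/s
alpha * t = 0.013347
delta = sqrt(0.013347) * 1000 = 115.53 mm

115.53 mm


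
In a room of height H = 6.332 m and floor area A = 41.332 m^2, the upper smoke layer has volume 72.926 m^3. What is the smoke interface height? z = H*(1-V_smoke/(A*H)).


V/(A*H) = 0.27865
1 - 0.27865 = 0.72135
z = 6.332 * 0.72135 = 4.5676 m

4.5676 m


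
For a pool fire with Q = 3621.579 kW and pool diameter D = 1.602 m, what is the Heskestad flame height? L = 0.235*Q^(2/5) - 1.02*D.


Q^(2/5) = 26.519
0.235 * Q^(2/5) = 6.2320
1.02 * D = 1.6340
L = 4.5980 m

4.5980 m


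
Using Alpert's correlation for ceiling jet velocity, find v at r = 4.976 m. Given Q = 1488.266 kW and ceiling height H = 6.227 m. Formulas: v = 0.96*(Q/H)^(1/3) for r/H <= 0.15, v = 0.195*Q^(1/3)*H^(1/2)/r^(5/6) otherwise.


r/H = 4.976 / 6.227 = 0.79910
r/H > 0.15, so v = 0.195*Q^(1/3)*H^(1/2)/r^(5/6)
Q^(1/3) = 11.417
H^(1/2) = 2.4954
r^(5/6) = 3.8083
v = 0.195 * 11.417 * 2.4954 / 3.8083 = 1.4588 m/s

1.4588 m/s


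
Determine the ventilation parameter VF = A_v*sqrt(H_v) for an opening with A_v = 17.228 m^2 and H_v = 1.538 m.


sqrt(H_v) = 1.2402
VF = 17.228 * 1.2402 = 21.365 m^(5/2)

21.365 m^(5/2)


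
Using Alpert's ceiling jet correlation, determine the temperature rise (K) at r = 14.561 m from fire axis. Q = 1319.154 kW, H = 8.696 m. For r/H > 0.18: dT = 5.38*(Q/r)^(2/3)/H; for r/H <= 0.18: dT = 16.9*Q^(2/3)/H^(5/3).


r/H = 14.561 / 8.696 = 1.6744
r/H > 0.18, so dT = 5.38*(Q/r)^(2/3)/H
Q/r = 90.595
(Q/r)^(2/3) = 20.171
dT = 5.38 * 20.171 / 8.696 = 12.480 K

12.480 K


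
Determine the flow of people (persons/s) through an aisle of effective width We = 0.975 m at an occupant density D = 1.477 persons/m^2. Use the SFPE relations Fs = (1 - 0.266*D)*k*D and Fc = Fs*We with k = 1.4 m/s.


1 - 0.266*D = 1 - 0.266*1.477 = 0.60712
Fs = 0.60712 * 1.4 * 1.477 = 1.2554 persons/(s*m)
Fc = 1.2554 * 0.975 = 1.2240 persons/s

1.2240 persons/s


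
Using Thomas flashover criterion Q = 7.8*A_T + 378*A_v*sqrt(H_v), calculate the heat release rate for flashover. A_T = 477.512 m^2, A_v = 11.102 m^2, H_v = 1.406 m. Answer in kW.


7.8*A_T = 3724.6
sqrt(H_v) = 1.1857
378*A_v*sqrt(H_v) = 4976.1
Q = 3724.6 + 4976.1 = 8700.7 kW

8700.7 kW


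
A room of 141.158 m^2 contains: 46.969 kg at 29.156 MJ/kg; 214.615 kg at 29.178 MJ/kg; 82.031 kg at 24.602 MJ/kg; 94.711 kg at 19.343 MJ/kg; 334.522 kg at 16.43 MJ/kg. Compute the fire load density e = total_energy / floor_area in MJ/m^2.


Total energy = 46.969*29.156 + 214.615*29.178 + 82.031*24.602 + 94.711*19.343 + 334.522*16.43
= 1369.428 + 6262.036 + 2018.127 + 1831.995 + 5496.196
= 16977.78 MJ
e = 16977.78 / 141.158 = 120.28 MJ/m^2

120.28 MJ/m^2


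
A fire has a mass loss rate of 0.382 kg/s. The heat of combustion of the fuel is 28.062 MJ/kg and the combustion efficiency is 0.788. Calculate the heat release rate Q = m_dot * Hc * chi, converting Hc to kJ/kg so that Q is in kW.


Hc = 28.062 MJ/kg = 28.062 * 1000 kJ/kg = 28062 kJ/kg
Q = 0.382 kg/s * 28062 kJ/kg * 0.788 = 8447.1 kW

8447.1 kW


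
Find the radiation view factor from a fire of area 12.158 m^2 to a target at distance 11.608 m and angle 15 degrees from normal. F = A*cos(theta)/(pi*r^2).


cos(15 deg) = 0.96593
pi*r^2 = 423.32
F = 12.158 * 0.96593 / 423.32 = 0.027742

0.027742


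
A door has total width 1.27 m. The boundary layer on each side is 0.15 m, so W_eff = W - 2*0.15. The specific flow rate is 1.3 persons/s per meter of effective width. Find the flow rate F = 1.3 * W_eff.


W_eff = 1.27 - 0.30 = 0.97 m
F = 1.3 * 0.97 = 1.261 persons/s

1.261 persons/s


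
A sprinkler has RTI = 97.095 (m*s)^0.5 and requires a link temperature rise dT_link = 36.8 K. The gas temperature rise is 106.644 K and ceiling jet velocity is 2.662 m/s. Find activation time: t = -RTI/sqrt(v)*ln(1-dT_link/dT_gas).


dT_link/dT_gas = 0.34507
ln(1 - 0.34507) = -0.42323
t = -97.095 / sqrt(2.662) * -0.42323 = 25.187 s

25.187 s


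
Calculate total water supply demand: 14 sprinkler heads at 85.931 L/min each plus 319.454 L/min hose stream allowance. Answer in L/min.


Sprinkler demand = 14 * 85.931 = 1203.034 L/min
Total = 1203.034 + 319.454 = 1522.488 L/min

1522.488 L/min


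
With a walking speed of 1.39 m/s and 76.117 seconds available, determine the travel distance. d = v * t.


d = 1.39 * 76.117 = 105.80 m

105.80 m


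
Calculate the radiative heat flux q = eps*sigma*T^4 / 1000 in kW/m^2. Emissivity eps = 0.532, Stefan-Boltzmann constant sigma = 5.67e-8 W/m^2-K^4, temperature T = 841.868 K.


T^4 = 5.0231e+11
q = 0.532 * 5.67e-8 * 5.0231e+11 / 1000 = 15.152 kW/m^2

15.152 kW/m^2


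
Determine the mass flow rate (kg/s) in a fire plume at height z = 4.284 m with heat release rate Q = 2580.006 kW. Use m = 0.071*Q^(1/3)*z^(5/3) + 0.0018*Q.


Q^(1/3) = 13.715
z^(5/3) = 11.300
First term = 0.071 * 13.715 * 11.300 = 11.004
Second term = 0.0018 * 2580.006 = 4.6440
m = 15.648 kg/s

15.648 kg/s


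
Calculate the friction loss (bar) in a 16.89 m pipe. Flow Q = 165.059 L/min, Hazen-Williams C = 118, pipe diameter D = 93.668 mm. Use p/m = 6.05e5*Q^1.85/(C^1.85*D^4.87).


Q^1.85 = 12666
C^1.85 = 6807.4
D^4.87 = 3.9962e+09
p/m = 0.00028168 bar/m
p_total = 0.00028168 * 16.89 = 0.0047576 bar

0.0047576 bar


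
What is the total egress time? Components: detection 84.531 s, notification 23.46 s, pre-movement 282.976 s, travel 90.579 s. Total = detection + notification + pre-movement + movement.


Total = 84.531 + 23.46 + 282.976 + 90.579 = 481.546 s

481.546 s


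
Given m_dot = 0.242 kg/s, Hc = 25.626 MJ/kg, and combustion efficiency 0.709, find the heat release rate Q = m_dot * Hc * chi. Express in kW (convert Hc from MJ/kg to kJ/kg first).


Hc = 25.626 MJ/kg = 25.626 * 1000 kJ/kg = 25626 kJ/kg
Q = 0.242 kg/s * 25626 kJ/kg * 0.709 = 4396.9 kW

4396.9 kW


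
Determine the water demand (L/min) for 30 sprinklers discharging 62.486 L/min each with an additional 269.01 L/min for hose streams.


Sprinkler demand = 30 * 62.486 = 1874.58 L/min
Total = 1874.58 + 269.01 = 2143.59 L/min

2143.59 L/min


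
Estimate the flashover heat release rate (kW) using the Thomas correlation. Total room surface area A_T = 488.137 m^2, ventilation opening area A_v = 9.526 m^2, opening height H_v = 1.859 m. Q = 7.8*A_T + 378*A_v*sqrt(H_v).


7.8*A_T = 3807.5
sqrt(H_v) = 1.3635
378*A_v*sqrt(H_v) = 4909.6
Q = 3807.5 + 4909.6 = 8717.0 kW

8717.0 kW


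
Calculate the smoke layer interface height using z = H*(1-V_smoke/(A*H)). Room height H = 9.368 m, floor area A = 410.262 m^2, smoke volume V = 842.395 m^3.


V/(A*H) = 0.21918
1 - 0.21918 = 0.78082
z = 9.368 * 0.78082 = 7.3147 m

7.3147 m


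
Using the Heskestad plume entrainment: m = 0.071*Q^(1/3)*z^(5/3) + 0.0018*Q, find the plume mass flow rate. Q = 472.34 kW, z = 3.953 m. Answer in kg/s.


Q^(1/3) = 7.7879
z^(5/3) = 9.8828
First term = 0.071 * 7.7879 * 9.8828 = 5.4646
Second term = 0.0018 * 472.34 = 0.85021
m = 6.3148 kg/s

6.3148 kg/s


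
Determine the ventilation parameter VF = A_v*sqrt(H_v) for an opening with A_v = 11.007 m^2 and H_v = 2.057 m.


sqrt(H_v) = 1.4342
VF = 11.007 * 1.4342 = 15.787 m^(5/2)

15.787 m^(5/2)


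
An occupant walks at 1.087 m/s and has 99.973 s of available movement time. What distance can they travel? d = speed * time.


d = 1.087 * 99.973 = 108.67 m

108.67 m


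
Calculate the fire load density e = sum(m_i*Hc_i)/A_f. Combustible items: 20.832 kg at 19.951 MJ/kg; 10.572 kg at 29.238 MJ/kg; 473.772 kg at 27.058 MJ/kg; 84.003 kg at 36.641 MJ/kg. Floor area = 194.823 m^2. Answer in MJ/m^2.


Total energy = 20.832*19.951 + 10.572*29.238 + 473.772*27.058 + 84.003*36.641
= 415.6192 + 309.1041 + 12819.32 + 3077.954
= 16622.00 MJ
e = 16622.00 / 194.823 = 85.318 MJ/m^2

85.318 MJ/m^2


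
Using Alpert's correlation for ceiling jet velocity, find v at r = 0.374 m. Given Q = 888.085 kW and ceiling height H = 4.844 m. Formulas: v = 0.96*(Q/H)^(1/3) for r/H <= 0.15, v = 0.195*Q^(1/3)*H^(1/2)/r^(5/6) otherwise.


r/H = 0.374 / 4.844 = 0.077209
r/H <= 0.15, so v = 0.96*(Q/H)^(1/3)
Q/H = 183.34
(Q/H)^(1/3) = 5.6809
v = 0.96 * 5.6809 = 5.4537 m/s

5.4537 m/s


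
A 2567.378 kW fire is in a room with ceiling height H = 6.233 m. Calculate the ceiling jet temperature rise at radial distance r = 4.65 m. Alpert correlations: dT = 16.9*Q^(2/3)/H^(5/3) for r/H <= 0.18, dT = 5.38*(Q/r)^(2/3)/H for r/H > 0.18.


r/H = 4.65 / 6.233 = 0.74603
r/H > 0.18, so dT = 5.38*(Q/r)^(2/3)/H
Q/r = 552.12
(Q/r)^(2/3) = 67.301
dT = 5.38 * 67.301 / 6.233 = 58.091 K

58.091 K


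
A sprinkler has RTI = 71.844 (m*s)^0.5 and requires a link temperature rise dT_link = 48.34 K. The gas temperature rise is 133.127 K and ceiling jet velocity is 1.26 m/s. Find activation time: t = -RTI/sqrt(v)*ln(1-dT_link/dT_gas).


dT_link/dT_gas = 0.36311
ln(1 - 0.36311) = -0.45116
t = -71.844 / sqrt(1.26) * -0.45116 = 28.876 s

28.876 s


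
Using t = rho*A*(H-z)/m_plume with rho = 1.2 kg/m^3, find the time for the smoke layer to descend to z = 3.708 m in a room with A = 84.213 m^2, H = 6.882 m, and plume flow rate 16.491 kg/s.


H - z = 3.174 m
t = 1.2 * 84.213 * 3.174 / 16.491 = 19.450 s

19.450 s


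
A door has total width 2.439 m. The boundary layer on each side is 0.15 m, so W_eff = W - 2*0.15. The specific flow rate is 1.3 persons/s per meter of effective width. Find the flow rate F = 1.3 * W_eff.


W_eff = 2.439 - 0.30 = 2.139 m
F = 1.3 * 2.139 = 2.7807 persons/s

2.7807 persons/s


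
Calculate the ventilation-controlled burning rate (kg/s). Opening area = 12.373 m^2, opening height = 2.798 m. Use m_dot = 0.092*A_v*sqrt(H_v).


sqrt(H_v) = 1.6727
m_dot = 0.092 * 12.373 * 1.6727 = 1.9041 kg/s

1.9041 kg/s


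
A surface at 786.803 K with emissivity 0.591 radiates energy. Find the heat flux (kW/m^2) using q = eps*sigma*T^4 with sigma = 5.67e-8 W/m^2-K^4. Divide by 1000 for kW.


T^4 = 3.8323e+11
q = 0.591 * 5.67e-8 * 3.8323e+11 / 1000 = 12.842 kW/m^2

12.842 kW/m^2


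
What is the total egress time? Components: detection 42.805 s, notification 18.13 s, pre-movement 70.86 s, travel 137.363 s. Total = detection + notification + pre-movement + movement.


Total = 42.805 + 18.13 + 70.86 + 137.363 = 269.158 s

269.158 s


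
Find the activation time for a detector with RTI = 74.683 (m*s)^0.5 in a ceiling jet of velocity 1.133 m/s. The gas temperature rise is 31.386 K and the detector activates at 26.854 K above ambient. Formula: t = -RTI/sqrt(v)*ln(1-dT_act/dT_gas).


dT_act/dT_gas = 0.85560
ln(1 - 0.85560) = -1.9352
t = -74.683 / sqrt(1.133) * -1.9352 = 135.78 s

135.78 s


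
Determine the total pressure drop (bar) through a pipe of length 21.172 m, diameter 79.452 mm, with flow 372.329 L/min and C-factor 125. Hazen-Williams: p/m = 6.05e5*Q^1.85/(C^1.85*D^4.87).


Q^1.85 = 57045
C^1.85 = 7573.3
D^4.87 = 1.7927e+09
p/m = 0.0025420 bar/m
p_total = 0.0025420 * 21.172 = 0.053819 bar

0.053819 bar


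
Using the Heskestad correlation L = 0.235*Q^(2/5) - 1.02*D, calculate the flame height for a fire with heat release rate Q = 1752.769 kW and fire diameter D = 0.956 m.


Q^(2/5) = 19.838
0.235 * Q^(2/5) = 4.6618
1.02 * D = 0.97512
L = 3.6867 m

3.6867 m


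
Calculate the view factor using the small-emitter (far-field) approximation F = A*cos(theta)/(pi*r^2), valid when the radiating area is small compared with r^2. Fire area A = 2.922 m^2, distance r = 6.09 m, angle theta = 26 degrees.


cos(26 deg) = 0.89879
pi*r^2 = 116.52
F = 2.922 * 0.89879 / 116.52 = 0.022540

0.022540


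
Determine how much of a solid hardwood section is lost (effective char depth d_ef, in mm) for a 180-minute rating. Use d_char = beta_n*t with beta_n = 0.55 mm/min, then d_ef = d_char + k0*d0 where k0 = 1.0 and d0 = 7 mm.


d_char = 0.55 * 180 = 99 mm
d_ef = 99 + 1.0*7 = 106 mm

106 mm


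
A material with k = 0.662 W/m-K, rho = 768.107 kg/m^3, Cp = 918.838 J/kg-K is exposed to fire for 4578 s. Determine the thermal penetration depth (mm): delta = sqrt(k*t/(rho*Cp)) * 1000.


alpha = 0.662 / (768.107 * 918.838) = 9.3799e-07 m^2/s
alpha * t = 0.0042941
delta = sqrt(0.0042941) * 1000 = 65.529 mm

65.529 mm


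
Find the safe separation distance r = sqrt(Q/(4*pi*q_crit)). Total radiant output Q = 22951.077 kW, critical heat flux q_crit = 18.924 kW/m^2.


4*pi*q_crit = 237.81
Q/(4*pi*q_crit) = 96.512
r = sqrt(96.512) = 9.8240 m

9.8240 m


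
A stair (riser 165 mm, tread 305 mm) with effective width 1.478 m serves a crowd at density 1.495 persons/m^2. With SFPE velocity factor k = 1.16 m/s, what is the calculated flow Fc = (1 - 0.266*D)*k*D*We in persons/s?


1 - 0.266*D = 1 - 0.266*1.495 = 0.60233
Fs = 0.60233 * 1.16 * 1.495 = 1.0446 persons/(s*m)
Fc = 1.0446 * 1.478 = 1.5439 persons/s

1.5439 persons/s


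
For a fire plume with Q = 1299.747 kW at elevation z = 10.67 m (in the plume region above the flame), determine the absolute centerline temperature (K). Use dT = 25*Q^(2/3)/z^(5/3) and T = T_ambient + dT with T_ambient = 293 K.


Q^(2/3) = 119.10
z^(5/3) = 51.714
dT = 25 * 119.10 / 51.714 = 57.576 K
T = 293 + 57.576 = 350.58 K

350.58 K


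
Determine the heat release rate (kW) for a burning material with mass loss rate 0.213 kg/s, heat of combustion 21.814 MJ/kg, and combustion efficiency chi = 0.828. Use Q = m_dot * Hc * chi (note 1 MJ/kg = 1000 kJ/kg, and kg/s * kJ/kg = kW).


Hc = 21.814 MJ/kg = 21.814 * 1000 kJ/kg = 21814 kJ/kg
Q = 0.213 kg/s * 21814 kJ/kg * 0.828 = 3847.2 kW

3847.2 kW


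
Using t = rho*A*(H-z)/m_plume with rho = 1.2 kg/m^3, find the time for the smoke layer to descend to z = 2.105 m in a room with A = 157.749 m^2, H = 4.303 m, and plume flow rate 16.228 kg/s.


H - z = 2.198 m
t = 1.2 * 157.749 * 2.198 / 16.228 = 25.640 s

25.640 s


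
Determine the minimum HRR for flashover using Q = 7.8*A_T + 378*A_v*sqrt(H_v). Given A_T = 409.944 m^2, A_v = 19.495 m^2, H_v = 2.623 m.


7.8*A_T = 3197.6
sqrt(H_v) = 1.6196
378*A_v*sqrt(H_v) = 11935
Q = 3197.6 + 11935 = 15132 kW

15132 kW


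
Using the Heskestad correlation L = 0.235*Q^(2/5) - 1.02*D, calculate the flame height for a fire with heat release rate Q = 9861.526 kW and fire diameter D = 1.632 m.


Q^(2/5) = 39.589
0.235 * Q^(2/5) = 9.3035
1.02 * D = 1.6646
L = 7.6388 m

7.6388 m


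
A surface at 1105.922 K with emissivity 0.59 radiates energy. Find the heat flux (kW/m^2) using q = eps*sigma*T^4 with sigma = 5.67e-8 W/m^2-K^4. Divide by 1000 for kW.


T^4 = 1.4959e+12
q = 0.59 * 5.67e-8 * 1.4959e+12 / 1000 = 50.042 kW/m^2

50.042 kW/m^2


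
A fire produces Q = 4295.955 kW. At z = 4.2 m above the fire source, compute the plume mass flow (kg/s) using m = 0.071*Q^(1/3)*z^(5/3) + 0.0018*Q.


Q^(1/3) = 16.256
z^(5/3) = 10.933
First term = 0.071 * 16.256 * 10.933 = 12.619
Second term = 0.0018 * 4295.955 = 7.7327
m = 20.352 kg/s

20.352 kg/s


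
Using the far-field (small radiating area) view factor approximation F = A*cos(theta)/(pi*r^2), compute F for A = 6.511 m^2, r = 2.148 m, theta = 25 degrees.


cos(25 deg) = 0.90631
pi*r^2 = 14.495
F = 6.511 * 0.90631 / 14.495 = 0.40710

0.40710


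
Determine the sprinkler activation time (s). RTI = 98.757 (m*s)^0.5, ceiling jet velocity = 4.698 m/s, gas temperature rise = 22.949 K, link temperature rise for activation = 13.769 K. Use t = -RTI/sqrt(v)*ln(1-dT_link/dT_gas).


dT_link/dT_gas = 0.59998
ln(1 - 0.59998) = -0.91625
t = -98.757 / sqrt(4.698) * -0.91625 = 41.747 s

41.747 s


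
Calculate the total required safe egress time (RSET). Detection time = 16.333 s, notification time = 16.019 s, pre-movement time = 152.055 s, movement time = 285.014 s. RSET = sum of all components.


Total = 16.333 + 16.019 + 152.055 + 285.014 = 469.421 s

469.421 s


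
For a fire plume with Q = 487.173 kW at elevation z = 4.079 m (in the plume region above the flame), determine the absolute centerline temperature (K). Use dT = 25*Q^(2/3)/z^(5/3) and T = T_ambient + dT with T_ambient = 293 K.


Q^(2/3) = 61.914
z^(5/3) = 10.413
dT = 25 * 61.914 / 10.413 = 148.64 K
T = 293 + 148.64 = 441.64 K

441.64 K


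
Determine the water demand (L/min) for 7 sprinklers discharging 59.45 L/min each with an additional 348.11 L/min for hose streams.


Sprinkler demand = 7 * 59.45 = 416.15 L/min
Total = 416.15 + 348.11 = 764.26 L/min

764.26 L/min


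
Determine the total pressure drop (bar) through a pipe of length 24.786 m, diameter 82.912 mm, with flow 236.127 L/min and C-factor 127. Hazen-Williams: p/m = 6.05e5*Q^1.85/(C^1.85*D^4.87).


Q^1.85 = 24565
C^1.85 = 7799.0
D^4.87 = 2.2063e+09
p/m = 0.00086372 bar/m
p_total = 0.00086372 * 24.786 = 0.021408 bar

0.021408 bar


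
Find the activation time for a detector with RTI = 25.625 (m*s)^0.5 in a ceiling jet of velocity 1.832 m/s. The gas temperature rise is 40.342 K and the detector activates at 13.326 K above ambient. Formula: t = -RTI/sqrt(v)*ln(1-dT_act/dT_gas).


dT_act/dT_gas = 0.33033
ln(1 - 0.33033) = -0.40096
t = -25.625 / sqrt(1.832) * -0.40096 = 7.5911 s

7.5911 s


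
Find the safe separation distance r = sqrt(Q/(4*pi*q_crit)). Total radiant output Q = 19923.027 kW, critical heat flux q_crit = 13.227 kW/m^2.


4*pi*q_crit = 166.22
Q/(4*pi*q_crit) = 119.86
r = sqrt(119.86) = 10.948 m

10.948 m


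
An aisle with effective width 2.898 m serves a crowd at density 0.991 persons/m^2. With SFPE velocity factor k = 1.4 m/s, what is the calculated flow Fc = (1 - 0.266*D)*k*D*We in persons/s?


1 - 0.266*D = 1 - 0.266*0.991 = 0.73639
Fs = 0.73639 * 1.4 * 0.991 = 1.0217 persons/(s*m)
Fc = 1.0217 * 2.898 = 2.9608 persons/s

2.9608 persons/s


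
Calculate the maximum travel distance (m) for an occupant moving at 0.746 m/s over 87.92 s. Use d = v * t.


d = 0.746 * 87.92 = 65.588 m

65.588 m


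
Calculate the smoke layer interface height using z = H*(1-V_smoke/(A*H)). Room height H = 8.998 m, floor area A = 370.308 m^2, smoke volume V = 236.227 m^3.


V/(A*H) = 0.070896
1 - 0.070896 = 0.92910
z = 8.998 * 0.92910 = 8.3601 m

8.3601 m


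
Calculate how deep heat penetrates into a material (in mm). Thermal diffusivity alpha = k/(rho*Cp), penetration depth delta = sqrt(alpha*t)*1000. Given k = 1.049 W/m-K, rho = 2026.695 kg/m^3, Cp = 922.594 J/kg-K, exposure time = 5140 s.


alpha = 1.049 / (2026.695 * 922.594) = 5.6102e-07 m^2/s
alpha * t = 0.0028836
delta = sqrt(0.0028836) * 1000 = 53.699 mm

53.699 mm


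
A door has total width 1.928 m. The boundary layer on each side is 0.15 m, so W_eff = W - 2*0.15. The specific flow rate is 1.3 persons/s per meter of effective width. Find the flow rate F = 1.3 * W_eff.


W_eff = 1.928 - 0.30 = 1.628 m
F = 1.3 * 1.628 = 2.1164 persons/s

2.1164 persons/s


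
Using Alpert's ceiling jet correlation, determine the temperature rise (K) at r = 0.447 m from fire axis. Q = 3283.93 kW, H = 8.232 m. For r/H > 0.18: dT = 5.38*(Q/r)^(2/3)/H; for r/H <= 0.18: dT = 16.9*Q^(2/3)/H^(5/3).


r/H = 0.447 / 8.232 = 0.054300
r/H <= 0.18, so dT = 16.9*Q^(2/3)/H^(5/3)
Q^(2/3) = 220.93
H^(5/3) = 33.562
dT = 16.9 * 220.93 / 33.562 = 111.25 K

111.25 K


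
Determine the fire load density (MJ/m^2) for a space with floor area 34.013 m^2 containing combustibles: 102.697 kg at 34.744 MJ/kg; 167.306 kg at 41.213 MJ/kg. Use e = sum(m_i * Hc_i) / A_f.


Total energy = 102.697*34.744 + 167.306*41.213
= 3568.105 + 6895.182
= 10463.29 MJ
e = 10463.29 / 34.013 = 307.63 MJ/m^2

307.63 MJ/m^2


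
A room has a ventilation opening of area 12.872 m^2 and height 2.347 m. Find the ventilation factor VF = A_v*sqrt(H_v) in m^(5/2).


sqrt(H_v) = 1.5320
VF = 12.872 * 1.5320 = 19.720 m^(5/2)

19.720 m^(5/2)


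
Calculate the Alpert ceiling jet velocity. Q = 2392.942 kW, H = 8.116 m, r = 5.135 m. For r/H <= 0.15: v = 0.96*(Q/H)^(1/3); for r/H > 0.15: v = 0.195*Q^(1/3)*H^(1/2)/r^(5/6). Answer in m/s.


r/H = 5.135 / 8.116 = 0.63270
r/H > 0.15, so v = 0.195*Q^(1/3)*H^(1/2)/r^(5/6)
Q^(1/3) = 13.376
H^(1/2) = 2.8489
r^(5/6) = 3.9095
v = 0.195 * 13.376 * 2.8489 / 3.9095 = 1.9006 m/s

1.9006 m/s


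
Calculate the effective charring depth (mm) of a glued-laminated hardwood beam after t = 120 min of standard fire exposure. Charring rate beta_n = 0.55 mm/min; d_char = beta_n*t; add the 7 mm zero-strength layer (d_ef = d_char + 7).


d_char = 0.55 * 120 = 66 mm
d_ef = 66 + 1.0*7 = 73 mm

73 mm


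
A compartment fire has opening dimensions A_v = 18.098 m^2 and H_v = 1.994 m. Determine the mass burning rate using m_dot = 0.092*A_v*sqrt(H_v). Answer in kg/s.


sqrt(H_v) = 1.4121
m_dot = 0.092 * 18.098 * 1.4121 = 2.3512 kg/s

2.3512 kg/s


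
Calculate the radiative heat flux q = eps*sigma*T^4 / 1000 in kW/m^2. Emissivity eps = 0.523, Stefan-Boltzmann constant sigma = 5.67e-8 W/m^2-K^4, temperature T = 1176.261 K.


T^4 = 1.9143e+12
q = 0.523 * 5.67e-8 * 1.9143e+12 / 1000 = 56.767 kW/m^2

56.767 kW/m^2


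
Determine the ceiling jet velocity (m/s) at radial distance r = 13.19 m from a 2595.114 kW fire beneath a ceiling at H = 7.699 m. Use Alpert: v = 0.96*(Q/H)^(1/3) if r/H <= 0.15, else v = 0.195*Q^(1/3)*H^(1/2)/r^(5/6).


r/H = 13.19 / 7.699 = 1.7132
r/H > 0.15, so v = 0.195*Q^(1/3)*H^(1/2)/r^(5/6)
Q^(1/3) = 13.742
H^(1/2) = 2.7747
r^(5/6) = 8.5810
v = 0.195 * 13.742 * 2.7747 / 8.5810 = 0.86650 m/s

0.86650 m/s


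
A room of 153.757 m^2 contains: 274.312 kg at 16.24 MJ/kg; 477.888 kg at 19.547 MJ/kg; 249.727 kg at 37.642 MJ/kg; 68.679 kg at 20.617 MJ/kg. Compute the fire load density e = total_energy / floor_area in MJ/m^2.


Total energy = 274.312*16.24 + 477.888*19.547 + 249.727*37.642 + 68.679*20.617
= 4454.827 + 9341.277 + 9400.224 + 1415.955
= 24612.28 MJ
e = 24612.28 / 153.757 = 160.07 MJ/m^2

160.07 MJ/m^2


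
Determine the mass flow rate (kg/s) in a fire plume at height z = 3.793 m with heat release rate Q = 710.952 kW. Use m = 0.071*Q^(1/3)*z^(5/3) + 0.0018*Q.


Q^(1/3) = 8.9251
z^(5/3) = 9.2251
First term = 0.071 * 8.9251 * 9.2251 = 5.8458
Second term = 0.0018 * 710.952 = 1.2797
m = 7.1255 kg/s

7.1255 kg/s


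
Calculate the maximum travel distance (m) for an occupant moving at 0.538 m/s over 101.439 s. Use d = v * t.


d = 0.538 * 101.439 = 54.574 m

54.574 m


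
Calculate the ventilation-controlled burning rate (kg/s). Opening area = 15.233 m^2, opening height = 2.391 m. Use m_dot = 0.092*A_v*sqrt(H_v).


sqrt(H_v) = 1.5463
m_dot = 0.092 * 15.233 * 1.5463 = 2.1670 kg/s

2.1670 kg/s


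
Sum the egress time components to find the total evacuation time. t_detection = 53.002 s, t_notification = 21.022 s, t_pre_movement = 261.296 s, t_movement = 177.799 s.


Total = 53.002 + 21.022 + 261.296 + 177.799 = 513.119 s

513.119 s


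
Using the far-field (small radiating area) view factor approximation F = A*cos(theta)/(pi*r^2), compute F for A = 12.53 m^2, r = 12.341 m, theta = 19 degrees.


cos(19 deg) = 0.94552
pi*r^2 = 478.47
F = 12.53 * 0.94552 / 478.47 = 0.024761

0.024761


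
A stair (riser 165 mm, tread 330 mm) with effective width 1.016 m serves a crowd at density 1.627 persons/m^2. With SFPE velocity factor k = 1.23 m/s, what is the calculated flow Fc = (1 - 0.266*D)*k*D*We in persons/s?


1 - 0.266*D = 1 - 0.266*1.627 = 0.56722
Fs = 0.56722 * 1.23 * 1.627 = 1.1351 persons/(s*m)
Fc = 1.1351 * 1.016 = 1.1533 persons/s

1.1533 persons/s


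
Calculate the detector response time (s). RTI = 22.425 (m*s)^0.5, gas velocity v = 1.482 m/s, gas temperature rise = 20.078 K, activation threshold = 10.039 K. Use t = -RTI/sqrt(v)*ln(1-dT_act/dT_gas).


dT_act/dT_gas = 0.5
ln(1 - 0.5) = -0.69315
t = -22.425 / sqrt(1.482) * -0.69315 = 12.768 s

12.768 s


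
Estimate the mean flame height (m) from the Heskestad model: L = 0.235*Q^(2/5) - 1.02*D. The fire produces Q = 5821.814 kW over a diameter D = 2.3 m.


Q^(2/5) = 32.064
0.235 * Q^(2/5) = 7.5351
1.02 * D = 2.346
L = 5.1891 m

5.1891 m


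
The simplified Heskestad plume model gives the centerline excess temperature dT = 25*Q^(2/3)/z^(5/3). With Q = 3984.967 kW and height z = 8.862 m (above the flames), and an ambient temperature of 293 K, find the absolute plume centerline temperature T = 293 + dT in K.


Q^(2/3) = 251.35
z^(5/3) = 37.951
dT = 25 * 251.35 / 37.951 = 165.58 K
T = 293 + 165.58 = 458.58 K

458.58 K


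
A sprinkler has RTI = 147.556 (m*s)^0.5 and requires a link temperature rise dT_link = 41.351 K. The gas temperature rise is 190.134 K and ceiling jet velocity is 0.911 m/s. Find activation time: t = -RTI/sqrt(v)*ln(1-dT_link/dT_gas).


dT_link/dT_gas = 0.21748
ln(1 - 0.21748) = -0.24524
t = -147.556 / sqrt(0.911) * -0.24524 = 37.913 s

37.913 s


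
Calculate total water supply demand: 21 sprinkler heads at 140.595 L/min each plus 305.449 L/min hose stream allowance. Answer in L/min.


Sprinkler demand = 21 * 140.595 = 2952.495 L/min
Total = 2952.495 + 305.449 = 3257.944 L/min

3257.944 L/min


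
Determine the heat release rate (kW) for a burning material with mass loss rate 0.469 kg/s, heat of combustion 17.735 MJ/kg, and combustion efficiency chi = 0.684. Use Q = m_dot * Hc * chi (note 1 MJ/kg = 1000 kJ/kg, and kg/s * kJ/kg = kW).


Hc = 17.735 MJ/kg = 17.735 * 1000 kJ/kg = 17735 kJ/kg
Q = 0.469 kg/s * 17735 kJ/kg * 0.684 = 5689.3 kW

5689.3 kW


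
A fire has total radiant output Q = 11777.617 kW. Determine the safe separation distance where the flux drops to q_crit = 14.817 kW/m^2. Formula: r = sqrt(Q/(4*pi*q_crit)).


4*pi*q_crit = 186.20
Q/(4*pi*q_crit) = 63.254
r = sqrt(63.254) = 7.9532 m

7.9532 m


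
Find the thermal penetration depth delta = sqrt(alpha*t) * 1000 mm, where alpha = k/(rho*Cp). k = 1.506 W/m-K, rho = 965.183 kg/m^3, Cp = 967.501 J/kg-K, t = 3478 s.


alpha = 1.506 / (965.183 * 967.501) = 1.6127e-06 m^2/s
alpha * t = 0.0056091
delta = sqrt(0.0056091) * 1000 = 74.894 mm

74.894 mm


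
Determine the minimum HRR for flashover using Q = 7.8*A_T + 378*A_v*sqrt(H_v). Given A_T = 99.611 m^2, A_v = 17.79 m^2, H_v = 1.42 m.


7.8*A_T = 776.97
sqrt(H_v) = 1.1916
378*A_v*sqrt(H_v) = 8013.3
Q = 776.97 + 8013.3 = 8790.3 kW

8790.3 kW


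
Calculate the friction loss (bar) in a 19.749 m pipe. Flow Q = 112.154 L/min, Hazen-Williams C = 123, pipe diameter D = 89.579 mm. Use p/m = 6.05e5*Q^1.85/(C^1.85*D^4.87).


Q^1.85 = 6196.7
C^1.85 = 7350.6
D^4.87 = 3.2155e+09
p/m = 0.00015861 bar/m
p_total = 0.00015861 * 19.749 = 0.0031325 bar

0.0031325 bar


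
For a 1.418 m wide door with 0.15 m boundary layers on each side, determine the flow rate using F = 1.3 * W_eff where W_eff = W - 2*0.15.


W_eff = 1.418 - 0.30 = 1.118 m
F = 1.3 * 1.118 = 1.4534 persons/s

1.4534 persons/s
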